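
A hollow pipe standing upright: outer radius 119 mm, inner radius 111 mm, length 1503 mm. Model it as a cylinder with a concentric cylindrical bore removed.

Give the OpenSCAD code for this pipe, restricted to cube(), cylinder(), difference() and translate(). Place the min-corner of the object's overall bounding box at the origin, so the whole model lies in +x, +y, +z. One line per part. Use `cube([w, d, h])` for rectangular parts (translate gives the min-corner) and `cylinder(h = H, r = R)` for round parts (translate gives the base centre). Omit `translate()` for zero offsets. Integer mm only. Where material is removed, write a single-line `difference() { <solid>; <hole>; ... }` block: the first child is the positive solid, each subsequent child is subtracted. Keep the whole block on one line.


difference() { translate([119, 119, 0]) cylinder(h = 1503, r = 119); translate([119, 119, 0]) cylinder(h = 1503, r = 111); }


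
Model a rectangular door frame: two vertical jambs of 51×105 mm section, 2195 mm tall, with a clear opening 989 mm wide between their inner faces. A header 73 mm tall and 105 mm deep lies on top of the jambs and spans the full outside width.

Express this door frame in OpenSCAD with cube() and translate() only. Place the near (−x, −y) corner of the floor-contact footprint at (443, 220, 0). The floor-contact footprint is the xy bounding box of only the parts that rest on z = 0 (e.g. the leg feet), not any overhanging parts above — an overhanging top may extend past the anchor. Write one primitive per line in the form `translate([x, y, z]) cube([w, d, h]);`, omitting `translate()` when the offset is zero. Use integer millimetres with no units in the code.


translate([443, 220, 0]) cube([51, 105, 2195]);
translate([1483, 220, 0]) cube([51, 105, 2195]);
translate([443, 220, 2195]) cube([1091, 105, 73]);


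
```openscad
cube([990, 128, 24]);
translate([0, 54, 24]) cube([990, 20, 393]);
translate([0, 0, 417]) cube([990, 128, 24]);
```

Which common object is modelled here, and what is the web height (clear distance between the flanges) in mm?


An I-beam. The web height is 393 mm.

Two wide flanges with a thin centred web — an I-beam. Overall 441 mm minus two 24 mm flanges gives a web of 441 − 2·24 = 393 mm.


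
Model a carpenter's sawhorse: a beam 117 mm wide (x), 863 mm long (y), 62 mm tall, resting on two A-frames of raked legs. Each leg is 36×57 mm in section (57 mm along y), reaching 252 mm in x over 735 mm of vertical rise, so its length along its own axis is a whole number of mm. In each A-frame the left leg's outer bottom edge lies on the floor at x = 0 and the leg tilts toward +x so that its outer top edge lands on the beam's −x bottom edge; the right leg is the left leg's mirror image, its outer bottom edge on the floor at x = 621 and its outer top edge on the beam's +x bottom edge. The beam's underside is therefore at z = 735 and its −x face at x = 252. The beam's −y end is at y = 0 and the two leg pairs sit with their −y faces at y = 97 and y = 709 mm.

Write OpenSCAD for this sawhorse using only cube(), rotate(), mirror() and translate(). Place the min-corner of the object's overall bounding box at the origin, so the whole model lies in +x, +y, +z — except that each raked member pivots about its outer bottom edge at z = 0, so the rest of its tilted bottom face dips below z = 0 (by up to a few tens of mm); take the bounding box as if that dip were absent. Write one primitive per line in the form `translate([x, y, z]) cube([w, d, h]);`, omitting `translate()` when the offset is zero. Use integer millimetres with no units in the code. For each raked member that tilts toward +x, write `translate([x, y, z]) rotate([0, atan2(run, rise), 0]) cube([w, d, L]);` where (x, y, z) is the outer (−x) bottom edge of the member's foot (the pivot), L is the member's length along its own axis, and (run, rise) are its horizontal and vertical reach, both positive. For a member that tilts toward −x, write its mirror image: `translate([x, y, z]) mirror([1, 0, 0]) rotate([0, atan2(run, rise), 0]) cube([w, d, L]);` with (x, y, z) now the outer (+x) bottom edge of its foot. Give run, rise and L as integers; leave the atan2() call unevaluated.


translate([252, 0, 735]) cube([117, 863, 62]);
translate([0, 97, 0]) rotate([0, atan2(252, 735), 0]) cube([36, 57, 777]);
translate([621, 97, 0]) mirror([1, 0, 0]) rotate([0, atan2(252, 735), 0]) cube([36, 57, 777]);
translate([0, 709, 0]) rotate([0, atan2(252, 735), 0]) cube([36, 57, 777]);
translate([621, 709, 0]) mirror([1, 0, 0]) rotate([0, atan2(252, 735), 0]) cube([36, 57, 777]);


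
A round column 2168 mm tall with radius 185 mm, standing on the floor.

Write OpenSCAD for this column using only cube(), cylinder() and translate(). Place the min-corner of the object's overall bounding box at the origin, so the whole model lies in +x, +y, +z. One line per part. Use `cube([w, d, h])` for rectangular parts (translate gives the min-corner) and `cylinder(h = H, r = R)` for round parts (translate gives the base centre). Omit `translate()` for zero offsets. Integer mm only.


translate([185, 185, 0]) cylinder(h = 2168, r = 185);


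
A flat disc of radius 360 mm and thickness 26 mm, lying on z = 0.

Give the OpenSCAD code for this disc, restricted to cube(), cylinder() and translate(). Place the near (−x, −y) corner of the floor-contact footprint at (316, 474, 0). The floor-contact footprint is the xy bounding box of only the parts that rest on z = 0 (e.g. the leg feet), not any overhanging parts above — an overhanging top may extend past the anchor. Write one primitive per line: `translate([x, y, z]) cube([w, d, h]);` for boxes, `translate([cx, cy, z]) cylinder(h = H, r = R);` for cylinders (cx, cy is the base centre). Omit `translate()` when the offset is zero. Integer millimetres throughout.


translate([676, 834, 0]) cylinder(h = 26, r = 360);


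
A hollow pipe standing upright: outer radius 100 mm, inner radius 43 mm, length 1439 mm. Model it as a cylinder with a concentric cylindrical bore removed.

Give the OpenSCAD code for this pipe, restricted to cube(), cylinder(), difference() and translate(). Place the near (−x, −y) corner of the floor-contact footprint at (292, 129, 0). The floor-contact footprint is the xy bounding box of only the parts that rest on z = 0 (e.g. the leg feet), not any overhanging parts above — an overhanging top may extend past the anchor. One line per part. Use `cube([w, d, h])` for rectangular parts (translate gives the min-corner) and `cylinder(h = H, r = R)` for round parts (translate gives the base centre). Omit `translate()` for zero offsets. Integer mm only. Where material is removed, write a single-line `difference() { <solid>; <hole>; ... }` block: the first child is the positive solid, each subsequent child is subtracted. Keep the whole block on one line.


difference() { translate([392, 229, 0]) cylinder(h = 1439, r = 100); translate([392, 229, 0]) cylinder(h = 1439, r = 43); }


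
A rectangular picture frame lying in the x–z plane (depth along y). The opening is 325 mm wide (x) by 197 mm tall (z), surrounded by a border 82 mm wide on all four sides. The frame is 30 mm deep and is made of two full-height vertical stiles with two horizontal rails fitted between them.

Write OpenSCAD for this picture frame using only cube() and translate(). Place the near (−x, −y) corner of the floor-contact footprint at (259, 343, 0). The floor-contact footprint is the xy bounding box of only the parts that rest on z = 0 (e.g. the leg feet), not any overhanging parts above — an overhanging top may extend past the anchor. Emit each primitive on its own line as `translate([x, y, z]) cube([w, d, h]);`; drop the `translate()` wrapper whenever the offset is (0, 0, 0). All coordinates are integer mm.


translate([259, 343, 0]) cube([82, 30, 361]);
translate([666, 343, 0]) cube([82, 30, 361]);
translate([341, 343, 0]) cube([325, 30, 82]);
translate([341, 343, 279]) cube([325, 30, 82]);


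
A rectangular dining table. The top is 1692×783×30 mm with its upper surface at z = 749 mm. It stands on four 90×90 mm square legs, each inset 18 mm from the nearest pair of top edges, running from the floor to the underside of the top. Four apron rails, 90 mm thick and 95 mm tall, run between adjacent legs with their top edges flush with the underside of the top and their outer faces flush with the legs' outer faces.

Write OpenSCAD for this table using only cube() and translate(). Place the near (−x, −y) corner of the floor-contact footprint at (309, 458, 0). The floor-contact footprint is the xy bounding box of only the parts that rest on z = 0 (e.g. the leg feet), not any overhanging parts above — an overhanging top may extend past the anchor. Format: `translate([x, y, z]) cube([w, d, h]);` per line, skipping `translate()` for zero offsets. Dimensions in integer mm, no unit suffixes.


translate([291, 440, 719]) cube([1692, 783, 30]);
translate([309, 458, 0]) cube([90, 90, 719]);
translate([1875, 458, 0]) cube([90, 90, 719]);
translate([309, 1115, 0]) cube([90, 90, 719]);
translate([1875, 1115, 0]) cube([90, 90, 719]);
translate([399, 458, 624]) cube([1476, 90, 95]);
translate([399, 1115, 624]) cube([1476, 90, 95]);
translate([309, 548, 624]) cube([90, 567, 95]);
translate([1875, 548, 624]) cube([90, 567, 95]);


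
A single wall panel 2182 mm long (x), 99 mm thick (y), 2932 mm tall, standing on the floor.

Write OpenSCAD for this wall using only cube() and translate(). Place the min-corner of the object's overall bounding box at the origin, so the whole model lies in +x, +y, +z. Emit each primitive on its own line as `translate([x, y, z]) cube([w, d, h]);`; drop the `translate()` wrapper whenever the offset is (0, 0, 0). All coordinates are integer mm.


cube([2182, 99, 2932]);


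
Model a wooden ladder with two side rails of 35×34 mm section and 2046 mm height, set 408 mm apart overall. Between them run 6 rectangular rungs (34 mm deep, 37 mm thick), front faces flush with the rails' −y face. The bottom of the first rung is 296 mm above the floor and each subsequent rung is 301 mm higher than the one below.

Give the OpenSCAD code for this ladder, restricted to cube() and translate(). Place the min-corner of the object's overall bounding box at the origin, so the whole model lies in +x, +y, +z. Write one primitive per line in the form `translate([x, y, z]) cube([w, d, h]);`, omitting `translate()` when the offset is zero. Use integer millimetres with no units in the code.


cube([35, 34, 2046]);
translate([373, 0, 0]) cube([35, 34, 2046]);
translate([35, 0, 296]) cube([338, 34, 37]);
translate([35, 0, 597]) cube([338, 34, 37]);
translate([35, 0, 898]) cube([338, 34, 37]);
translate([35, 0, 1199]) cube([338, 34, 37]);
translate([35, 0, 1500]) cube([338, 34, 37]);
translate([35, 0, 1801]) cube([338, 34, 37]);


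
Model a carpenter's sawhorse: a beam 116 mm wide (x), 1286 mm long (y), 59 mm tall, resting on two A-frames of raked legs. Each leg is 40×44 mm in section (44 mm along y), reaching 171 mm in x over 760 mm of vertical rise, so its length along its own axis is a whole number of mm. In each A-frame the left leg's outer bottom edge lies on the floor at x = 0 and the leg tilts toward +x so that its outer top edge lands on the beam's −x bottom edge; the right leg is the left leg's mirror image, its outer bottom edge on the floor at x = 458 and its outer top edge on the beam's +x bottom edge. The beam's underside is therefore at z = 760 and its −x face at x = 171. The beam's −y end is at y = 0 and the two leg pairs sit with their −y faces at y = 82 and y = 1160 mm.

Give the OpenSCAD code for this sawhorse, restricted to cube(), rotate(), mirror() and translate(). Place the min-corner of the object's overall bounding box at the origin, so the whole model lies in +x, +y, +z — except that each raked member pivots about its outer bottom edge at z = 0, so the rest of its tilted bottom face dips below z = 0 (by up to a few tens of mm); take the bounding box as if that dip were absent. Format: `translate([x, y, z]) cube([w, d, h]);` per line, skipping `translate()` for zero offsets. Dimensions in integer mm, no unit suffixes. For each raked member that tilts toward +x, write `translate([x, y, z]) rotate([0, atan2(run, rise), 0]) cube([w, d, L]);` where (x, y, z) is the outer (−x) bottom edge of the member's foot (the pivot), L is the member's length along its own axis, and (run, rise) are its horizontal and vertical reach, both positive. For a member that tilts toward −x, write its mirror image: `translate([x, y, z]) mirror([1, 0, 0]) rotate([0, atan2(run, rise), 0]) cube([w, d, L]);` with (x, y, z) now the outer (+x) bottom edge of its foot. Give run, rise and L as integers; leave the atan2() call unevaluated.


translate([171, 0, 760]) cube([116, 1286, 59]);
translate([0, 82, 0]) rotate([0, atan2(171, 760), 0]) cube([40, 44, 779]);
translate([458, 82, 0]) mirror([1, 0, 0]) rotate([0, atan2(171, 760), 0]) cube([40, 44, 779]);
translate([0, 1160, 0]) rotate([0, atan2(171, 760), 0]) cube([40, 44, 779]);
translate([458, 1160, 0]) mirror([1, 0, 0]) rotate([0, atan2(171, 760), 0]) cube([40, 44, 779]);


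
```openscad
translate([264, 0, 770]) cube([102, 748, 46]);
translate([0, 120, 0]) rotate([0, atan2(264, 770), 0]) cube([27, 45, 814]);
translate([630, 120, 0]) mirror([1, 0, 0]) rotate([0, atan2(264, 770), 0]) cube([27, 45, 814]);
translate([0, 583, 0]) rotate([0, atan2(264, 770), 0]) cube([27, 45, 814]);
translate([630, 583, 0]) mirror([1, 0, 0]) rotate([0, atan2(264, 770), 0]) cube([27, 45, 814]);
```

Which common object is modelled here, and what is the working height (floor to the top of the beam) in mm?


A sawhorse. The overall height is 816 mm.

A beam across two mirrored pairs of raked legs — a sawhorse. The beam's underside is at z = 770 (matching the legs' vertical rise in atan2(264, 770)) and the beam is 46 mm tall, so its top is at 770 + 46 = 816 mm. The raked legs top out at the beam's underside, so that is the highest point.


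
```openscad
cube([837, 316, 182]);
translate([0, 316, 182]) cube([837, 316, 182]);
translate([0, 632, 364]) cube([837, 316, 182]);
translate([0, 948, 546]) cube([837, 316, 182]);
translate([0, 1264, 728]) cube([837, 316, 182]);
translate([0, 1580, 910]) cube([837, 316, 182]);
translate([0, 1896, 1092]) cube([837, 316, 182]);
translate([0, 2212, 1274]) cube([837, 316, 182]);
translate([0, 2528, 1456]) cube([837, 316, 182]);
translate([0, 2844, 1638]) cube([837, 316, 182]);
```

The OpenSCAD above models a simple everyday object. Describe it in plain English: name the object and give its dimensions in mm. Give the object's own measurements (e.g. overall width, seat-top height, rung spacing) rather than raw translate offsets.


A straight staircase of 10 solid steps. Each step is 837 mm wide (x), 316 mm deep (y, the going) and 182 mm tall (the rise). The first step rests on the floor; each subsequent step sits one going further in +y and one rise higher in +z, directly behind and above the previous step with no overlap.


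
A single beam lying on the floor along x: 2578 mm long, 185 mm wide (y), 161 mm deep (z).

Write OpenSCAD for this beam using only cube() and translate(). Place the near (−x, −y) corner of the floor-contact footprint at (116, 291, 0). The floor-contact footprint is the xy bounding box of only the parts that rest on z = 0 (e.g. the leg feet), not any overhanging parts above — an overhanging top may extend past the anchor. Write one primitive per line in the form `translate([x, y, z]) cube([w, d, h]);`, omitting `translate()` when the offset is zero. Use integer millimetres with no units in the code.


translate([116, 291, 0]) cube([2578, 185, 161]);


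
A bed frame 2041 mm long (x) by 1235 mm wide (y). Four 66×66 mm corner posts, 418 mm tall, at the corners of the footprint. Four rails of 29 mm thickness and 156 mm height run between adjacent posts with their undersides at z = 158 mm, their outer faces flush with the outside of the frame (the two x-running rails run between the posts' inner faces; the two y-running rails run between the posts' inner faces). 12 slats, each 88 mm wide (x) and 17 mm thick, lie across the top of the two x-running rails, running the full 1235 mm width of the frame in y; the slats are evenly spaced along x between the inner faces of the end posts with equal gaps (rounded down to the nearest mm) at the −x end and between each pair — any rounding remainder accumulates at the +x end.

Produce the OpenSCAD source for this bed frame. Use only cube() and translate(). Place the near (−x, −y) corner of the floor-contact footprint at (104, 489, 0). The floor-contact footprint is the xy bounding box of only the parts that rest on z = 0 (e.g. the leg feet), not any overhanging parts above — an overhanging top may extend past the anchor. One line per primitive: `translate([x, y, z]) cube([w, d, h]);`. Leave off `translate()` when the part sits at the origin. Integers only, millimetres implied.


// slat z = rail_z + rail_h = 158 + 156 = 314
// slat gap = ⌊(1909 − 12·88) / 13⌋ = 65
translate([104, 489, 0]) cube([66, 66, 418]);
translate([104, 1658, 0]) cube([66, 66, 418]);
translate([2079, 489, 0]) cube([66, 66, 418]);
translate([2079, 1658, 0]) cube([66, 66, 418]);
translate([170, 489, 158]) cube([1909, 29, 156]);
translate([170, 1695, 158]) cube([1909, 29, 156]);
translate([104, 555, 158]) cube([29, 1103, 156]);
translate([2116, 555, 158]) cube([29, 1103, 156]);
translate([235, 489, 314]) cube([88, 1235, 17]);
translate([388, 489, 314]) cube([88, 1235, 17]);
translate([541, 489, 314]) cube([88, 1235, 17]);
translate([694, 489, 314]) cube([88, 1235, 17]);
translate([847, 489, 314]) cube([88, 1235, 17]);
translate([1000, 489, 314]) cube([88, 1235, 17]);
translate([1153, 489, 314]) cube([88, 1235, 17]);
translate([1306, 489, 314]) cube([88, 1235, 17]);
translate([1459, 489, 314]) cube([88, 1235, 17]);
translate([1612, 489, 314]) cube([88, 1235, 17]);
translate([1765, 489, 314]) cube([88, 1235, 17]);
translate([1918, 489, 314]) cube([88, 1235, 17]);


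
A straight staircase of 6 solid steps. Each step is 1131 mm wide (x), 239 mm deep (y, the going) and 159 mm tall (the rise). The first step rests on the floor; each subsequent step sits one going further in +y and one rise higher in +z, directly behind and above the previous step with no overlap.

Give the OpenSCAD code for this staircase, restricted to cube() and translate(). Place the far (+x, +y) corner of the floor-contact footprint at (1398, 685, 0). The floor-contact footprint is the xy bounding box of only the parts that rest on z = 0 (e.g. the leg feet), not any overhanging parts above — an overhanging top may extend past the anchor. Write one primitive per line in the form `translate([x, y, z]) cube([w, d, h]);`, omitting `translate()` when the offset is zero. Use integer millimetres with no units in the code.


translate([267, 446, 0]) cube([1131, 239, 159]);
translate([267, 685, 159]) cube([1131, 239, 159]);
translate([267, 924, 318]) cube([1131, 239, 159]);
translate([267, 1163, 477]) cube([1131, 239, 159]);
translate([267, 1402, 636]) cube([1131, 239, 159]);
translate([267, 1641, 795]) cube([1131, 239, 159]);


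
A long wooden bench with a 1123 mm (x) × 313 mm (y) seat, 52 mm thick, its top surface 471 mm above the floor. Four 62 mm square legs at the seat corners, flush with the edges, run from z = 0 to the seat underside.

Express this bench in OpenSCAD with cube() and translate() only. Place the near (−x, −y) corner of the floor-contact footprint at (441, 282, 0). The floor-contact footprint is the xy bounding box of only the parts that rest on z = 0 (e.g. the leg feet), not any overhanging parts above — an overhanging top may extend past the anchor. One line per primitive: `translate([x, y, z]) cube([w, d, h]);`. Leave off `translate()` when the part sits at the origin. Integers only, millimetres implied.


translate([441, 282, 419]) cube([1123, 313, 52]);
translate([441, 282, 0]) cube([62, 62, 419]);
translate([441, 533, 0]) cube([62, 62, 419]);
translate([1502, 282, 0]) cube([62, 62, 419]);
translate([1502, 533, 0]) cube([62, 62, 419]);


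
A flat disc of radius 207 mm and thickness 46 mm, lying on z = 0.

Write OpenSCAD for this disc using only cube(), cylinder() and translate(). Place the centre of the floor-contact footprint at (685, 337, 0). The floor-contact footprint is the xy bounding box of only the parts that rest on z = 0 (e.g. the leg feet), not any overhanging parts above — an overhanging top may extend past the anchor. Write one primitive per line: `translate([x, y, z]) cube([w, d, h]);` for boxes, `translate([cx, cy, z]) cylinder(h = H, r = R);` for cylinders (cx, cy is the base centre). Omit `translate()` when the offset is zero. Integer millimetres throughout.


translate([685, 337, 0]) cylinder(h = 46, r = 207);


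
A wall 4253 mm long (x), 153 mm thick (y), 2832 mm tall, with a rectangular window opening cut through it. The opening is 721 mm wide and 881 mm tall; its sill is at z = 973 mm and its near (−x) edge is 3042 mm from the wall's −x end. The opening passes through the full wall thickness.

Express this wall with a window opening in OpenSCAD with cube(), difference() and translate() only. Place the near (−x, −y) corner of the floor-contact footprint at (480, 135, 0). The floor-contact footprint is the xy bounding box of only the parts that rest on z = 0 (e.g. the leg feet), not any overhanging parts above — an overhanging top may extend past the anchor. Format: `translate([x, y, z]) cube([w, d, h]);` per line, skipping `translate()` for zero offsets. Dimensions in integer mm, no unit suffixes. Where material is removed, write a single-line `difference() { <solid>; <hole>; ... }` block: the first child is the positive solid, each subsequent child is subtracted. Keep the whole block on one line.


difference() { translate([480, 135, 0]) cube([4253, 153, 2832]); translate([3522, 135, 973]) cube([721, 153, 881]); }


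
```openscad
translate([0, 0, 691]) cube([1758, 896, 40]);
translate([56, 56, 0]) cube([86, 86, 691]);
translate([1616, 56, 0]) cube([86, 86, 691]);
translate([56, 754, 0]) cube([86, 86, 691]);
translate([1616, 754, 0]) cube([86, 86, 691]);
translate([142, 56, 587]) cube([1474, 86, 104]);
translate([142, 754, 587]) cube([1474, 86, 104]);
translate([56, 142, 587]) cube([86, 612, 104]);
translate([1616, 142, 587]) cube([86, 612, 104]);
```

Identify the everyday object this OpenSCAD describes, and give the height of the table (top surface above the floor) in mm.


A table. The table height is 731 mm.

A 1758×896×40 slab sits at z = 691 on four 86 mm square posts — a table. The top surface is at 691 + 40 = 731 mm.


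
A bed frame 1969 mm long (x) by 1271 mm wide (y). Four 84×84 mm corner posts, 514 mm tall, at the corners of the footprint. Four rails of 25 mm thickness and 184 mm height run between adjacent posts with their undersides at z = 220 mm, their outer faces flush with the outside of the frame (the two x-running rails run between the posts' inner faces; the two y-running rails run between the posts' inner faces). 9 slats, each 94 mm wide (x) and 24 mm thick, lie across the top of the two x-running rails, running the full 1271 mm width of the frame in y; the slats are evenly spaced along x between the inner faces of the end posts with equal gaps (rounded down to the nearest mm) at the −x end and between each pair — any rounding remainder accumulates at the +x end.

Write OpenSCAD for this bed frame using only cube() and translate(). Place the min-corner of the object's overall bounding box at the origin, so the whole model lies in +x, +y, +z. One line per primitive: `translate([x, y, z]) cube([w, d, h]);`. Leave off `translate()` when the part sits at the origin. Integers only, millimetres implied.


// slat z = rail_z + rail_h = 220 + 184 = 404
// slat gap = ⌊(1801 − 9·94) / 10⌋ = 95
cube([84, 84, 514]);
translate([0, 1187, 0]) cube([84, 84, 514]);
translate([1885, 0, 0]) cube([84, 84, 514]);
translate([1885, 1187, 0]) cube([84, 84, 514]);
translate([84, 0, 220]) cube([1801, 25, 184]);
translate([84, 1246, 220]) cube([1801, 25, 184]);
translate([0, 84, 220]) cube([25, 1103, 184]);
translate([1944, 84, 220]) cube([25, 1103, 184]);
translate([179, 0, 404]) cube([94, 1271, 24]);
translate([368, 0, 404]) cube([94, 1271, 24]);
translate([557, 0, 404]) cube([94, 1271, 24]);
translate([746, 0, 404]) cube([94, 1271, 24]);
translate([935, 0, 404]) cube([94, 1271, 24]);
translate([1124, 0, 404]) cube([94, 1271, 24]);
translate([1313, 0, 404]) cube([94, 1271, 24]);
translate([1502, 0, 404]) cube([94, 1271, 24]);
translate([1691, 0, 404]) cube([94, 1271, 24]);


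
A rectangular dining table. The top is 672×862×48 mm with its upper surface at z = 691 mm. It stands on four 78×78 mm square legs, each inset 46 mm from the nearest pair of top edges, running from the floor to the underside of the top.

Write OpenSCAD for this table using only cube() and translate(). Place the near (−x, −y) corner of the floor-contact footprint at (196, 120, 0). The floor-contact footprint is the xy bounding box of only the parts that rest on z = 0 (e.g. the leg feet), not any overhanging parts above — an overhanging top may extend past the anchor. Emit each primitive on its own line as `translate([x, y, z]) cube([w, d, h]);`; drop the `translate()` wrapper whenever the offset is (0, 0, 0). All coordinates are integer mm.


translate([150, 74, 643]) cube([672, 862, 48]);
translate([196, 120, 0]) cube([78, 78, 643]);
translate([698, 120, 0]) cube([78, 78, 643]);
translate([196, 812, 0]) cube([78, 78, 643]);
translate([698, 812, 0]) cube([78, 78, 643]);


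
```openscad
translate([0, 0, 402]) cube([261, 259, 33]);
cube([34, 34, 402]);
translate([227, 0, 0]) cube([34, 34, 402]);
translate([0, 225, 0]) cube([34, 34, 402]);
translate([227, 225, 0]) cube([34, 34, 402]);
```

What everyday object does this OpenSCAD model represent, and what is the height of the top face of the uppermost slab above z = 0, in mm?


A stool. The seat height is 435 mm.

A 261×259×33 slab at z = 402 on four corner posts — a stool. The seat top is 402 + 33 = 435 mm.


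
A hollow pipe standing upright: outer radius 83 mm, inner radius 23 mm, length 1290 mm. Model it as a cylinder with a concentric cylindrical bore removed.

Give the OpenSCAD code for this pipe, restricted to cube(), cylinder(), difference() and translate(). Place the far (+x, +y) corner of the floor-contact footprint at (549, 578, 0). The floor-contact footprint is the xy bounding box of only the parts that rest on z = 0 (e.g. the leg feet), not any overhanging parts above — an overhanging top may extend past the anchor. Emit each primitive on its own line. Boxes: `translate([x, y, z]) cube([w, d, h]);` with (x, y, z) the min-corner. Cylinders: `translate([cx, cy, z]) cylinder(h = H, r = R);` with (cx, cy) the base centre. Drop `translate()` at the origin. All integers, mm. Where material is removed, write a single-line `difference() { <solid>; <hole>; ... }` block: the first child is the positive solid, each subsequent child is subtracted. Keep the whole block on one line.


difference() { translate([466, 495, 0]) cylinder(h = 1290, r = 83); translate([466, 495, 0]) cylinder(h = 1290, r = 23); }


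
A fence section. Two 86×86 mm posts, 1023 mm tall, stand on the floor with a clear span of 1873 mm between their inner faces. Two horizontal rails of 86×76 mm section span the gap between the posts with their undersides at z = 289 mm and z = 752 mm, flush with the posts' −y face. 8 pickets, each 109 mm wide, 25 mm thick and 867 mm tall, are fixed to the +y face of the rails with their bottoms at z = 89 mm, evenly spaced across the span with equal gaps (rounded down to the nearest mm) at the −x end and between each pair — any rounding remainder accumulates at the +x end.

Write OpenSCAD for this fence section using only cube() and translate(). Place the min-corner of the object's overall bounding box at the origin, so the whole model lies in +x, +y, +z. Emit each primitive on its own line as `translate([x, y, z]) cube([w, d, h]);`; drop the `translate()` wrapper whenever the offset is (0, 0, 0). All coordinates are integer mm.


cube([86, 86, 1023]);
translate([1959, 0, 0]) cube([86, 86, 1023]);
translate([86, 0, 289]) cube([1873, 86, 76]);
translate([86, 0, 752]) cube([1873, 86, 76]);
translate([197, 86, 89]) cube([109, 25, 867]);
translate([417, 86, 89]) cube([109, 25, 867]);
translate([637, 86, 89]) cube([109, 25, 867]);
translate([857, 86, 89]) cube([109, 25, 867]);
translate([1077, 86, 89]) cube([109, 25, 867]);
translate([1297, 86, 89]) cube([109, 25, 867]);
translate([1517, 86, 89]) cube([109, 25, 867]);
translate([1737, 86, 89]) cube([109, 25, 867]);


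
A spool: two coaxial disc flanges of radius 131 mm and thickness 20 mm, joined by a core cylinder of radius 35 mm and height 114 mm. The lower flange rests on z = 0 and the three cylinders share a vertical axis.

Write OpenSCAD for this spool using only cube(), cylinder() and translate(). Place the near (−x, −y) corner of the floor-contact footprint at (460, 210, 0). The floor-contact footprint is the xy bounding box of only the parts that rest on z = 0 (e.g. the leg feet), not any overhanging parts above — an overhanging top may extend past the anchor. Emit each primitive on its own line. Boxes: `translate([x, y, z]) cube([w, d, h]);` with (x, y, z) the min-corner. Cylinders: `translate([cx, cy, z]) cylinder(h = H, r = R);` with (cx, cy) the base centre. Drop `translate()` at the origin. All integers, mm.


translate([591, 341, 0]) cylinder(h = 20, r = 131);
translate([591, 341, 20]) cylinder(h = 114, r = 35);
translate([591, 341, 134]) cylinder(h = 20, r = 131);


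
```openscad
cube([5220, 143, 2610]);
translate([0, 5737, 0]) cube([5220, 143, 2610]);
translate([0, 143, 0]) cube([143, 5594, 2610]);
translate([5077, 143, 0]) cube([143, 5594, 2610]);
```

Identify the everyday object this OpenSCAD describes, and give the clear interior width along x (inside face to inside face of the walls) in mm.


A house (or room) frame. The interior width is 4934 mm.

Four 2610 mm walls enclosing a rectangle with no floor or roof — a room or house frame. Outside width is 5220 mm and wall thickness is 143 mm, so the interior width is 5220 − 2 × 143 = 4934 mm.


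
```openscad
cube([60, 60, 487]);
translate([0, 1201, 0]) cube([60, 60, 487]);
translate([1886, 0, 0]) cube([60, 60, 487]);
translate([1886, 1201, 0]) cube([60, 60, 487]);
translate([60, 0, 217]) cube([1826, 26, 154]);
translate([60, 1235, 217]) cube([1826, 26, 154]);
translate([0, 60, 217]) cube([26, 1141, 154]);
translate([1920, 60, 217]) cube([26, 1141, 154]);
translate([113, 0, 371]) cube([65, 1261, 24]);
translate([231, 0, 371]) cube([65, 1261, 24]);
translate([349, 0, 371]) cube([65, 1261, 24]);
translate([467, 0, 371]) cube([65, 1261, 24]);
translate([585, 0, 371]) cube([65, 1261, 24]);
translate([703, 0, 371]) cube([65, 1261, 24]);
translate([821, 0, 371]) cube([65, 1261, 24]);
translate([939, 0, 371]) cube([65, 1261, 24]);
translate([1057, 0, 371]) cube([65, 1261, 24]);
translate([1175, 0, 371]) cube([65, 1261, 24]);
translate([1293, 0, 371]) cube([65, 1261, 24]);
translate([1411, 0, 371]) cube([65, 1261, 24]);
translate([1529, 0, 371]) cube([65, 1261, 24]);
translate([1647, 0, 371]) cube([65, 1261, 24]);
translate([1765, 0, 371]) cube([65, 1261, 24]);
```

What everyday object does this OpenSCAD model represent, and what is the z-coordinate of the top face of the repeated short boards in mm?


A bed frame. The slat-top height is 395 mm.

Four posts, four rails, and a row of slats — a bed frame. Slats sit on the rails at z = 217 + 154 = 371; with slat thickness 24, the top is 395 mm.


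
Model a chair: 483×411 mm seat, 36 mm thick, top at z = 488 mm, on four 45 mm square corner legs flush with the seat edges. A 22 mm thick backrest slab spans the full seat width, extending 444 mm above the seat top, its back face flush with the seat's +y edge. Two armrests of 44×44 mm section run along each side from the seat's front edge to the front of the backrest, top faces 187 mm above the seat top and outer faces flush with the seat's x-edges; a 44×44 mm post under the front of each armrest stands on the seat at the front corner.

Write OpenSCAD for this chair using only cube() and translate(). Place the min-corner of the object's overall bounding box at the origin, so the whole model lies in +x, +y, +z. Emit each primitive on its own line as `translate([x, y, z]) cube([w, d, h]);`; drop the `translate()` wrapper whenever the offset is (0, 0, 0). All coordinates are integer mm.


translate([0, 0, 452]) cube([483, 411, 36]);
cube([45, 45, 452]);
translate([438, 0, 0]) cube([45, 45, 452]);
translate([0, 366, 0]) cube([45, 45, 452]);
translate([438, 366, 0]) cube([45, 45, 452]);
translate([0, 389, 488]) cube([483, 22, 444]);
translate([0, 0, 631]) cube([44, 389, 44]);
translate([439, 0, 631]) cube([44, 389, 44]);
translate([0, 0, 488]) cube([44, 44, 143]);
translate([439, 0, 488]) cube([44, 44, 143]);


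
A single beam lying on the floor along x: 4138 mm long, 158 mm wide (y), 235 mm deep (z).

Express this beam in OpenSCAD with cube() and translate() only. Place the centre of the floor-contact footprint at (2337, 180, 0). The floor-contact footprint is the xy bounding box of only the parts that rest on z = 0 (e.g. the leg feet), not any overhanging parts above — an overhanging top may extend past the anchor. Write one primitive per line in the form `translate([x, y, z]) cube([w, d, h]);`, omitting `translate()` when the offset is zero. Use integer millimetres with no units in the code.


translate([268, 101, 0]) cube([4138, 158, 235]);


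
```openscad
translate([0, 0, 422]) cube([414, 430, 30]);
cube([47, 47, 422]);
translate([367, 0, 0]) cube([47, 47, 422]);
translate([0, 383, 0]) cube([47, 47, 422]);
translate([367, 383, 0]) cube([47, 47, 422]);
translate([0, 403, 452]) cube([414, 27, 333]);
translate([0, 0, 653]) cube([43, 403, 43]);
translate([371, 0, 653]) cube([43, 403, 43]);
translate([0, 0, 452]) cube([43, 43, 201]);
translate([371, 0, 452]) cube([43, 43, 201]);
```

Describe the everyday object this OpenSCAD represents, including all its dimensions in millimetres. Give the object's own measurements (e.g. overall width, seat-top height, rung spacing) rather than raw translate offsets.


A chair. The seat is a 414×430×30 mm slab with its top at z = 452 mm, on four 47×47 mm corner legs (flush with the seat edges, standing on z = 0). A flat backrest 27 mm thick, 333 mm tall, spans the full seat width and rises from the seat top along its +y edge, rear face flush with the rear of the seat. Two armrests of 43×43 mm section run along each side from the seat's front edge to the front of the backrest, top faces 244 mm above the seat top and outer faces flush with the seat's x-edges; a 43×43 mm post under the front of each armrest stands on the seat at the front corner.


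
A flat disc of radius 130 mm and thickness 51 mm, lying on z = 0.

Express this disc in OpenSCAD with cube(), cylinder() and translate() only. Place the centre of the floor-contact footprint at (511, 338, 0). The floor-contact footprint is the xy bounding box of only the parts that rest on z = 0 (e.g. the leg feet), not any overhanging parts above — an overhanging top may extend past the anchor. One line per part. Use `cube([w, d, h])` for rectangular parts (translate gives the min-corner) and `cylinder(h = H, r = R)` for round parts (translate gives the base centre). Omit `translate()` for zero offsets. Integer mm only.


translate([511, 338, 0]) cylinder(h = 51, r = 130);


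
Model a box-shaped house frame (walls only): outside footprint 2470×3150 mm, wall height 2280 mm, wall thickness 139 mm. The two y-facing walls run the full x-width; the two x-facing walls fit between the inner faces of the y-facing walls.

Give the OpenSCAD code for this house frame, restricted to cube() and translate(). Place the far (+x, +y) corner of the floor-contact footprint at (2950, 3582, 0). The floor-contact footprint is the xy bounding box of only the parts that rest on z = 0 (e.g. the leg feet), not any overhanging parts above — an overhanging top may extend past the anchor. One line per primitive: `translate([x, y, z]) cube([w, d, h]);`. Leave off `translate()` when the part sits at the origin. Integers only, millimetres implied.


translate([480, 432, 0]) cube([2470, 139, 2280]);
translate([480, 3443, 0]) cube([2470, 139, 2280]);
translate([480, 571, 0]) cube([139, 2872, 2280]);
translate([2811, 571, 0]) cube([139, 2872, 2280]);


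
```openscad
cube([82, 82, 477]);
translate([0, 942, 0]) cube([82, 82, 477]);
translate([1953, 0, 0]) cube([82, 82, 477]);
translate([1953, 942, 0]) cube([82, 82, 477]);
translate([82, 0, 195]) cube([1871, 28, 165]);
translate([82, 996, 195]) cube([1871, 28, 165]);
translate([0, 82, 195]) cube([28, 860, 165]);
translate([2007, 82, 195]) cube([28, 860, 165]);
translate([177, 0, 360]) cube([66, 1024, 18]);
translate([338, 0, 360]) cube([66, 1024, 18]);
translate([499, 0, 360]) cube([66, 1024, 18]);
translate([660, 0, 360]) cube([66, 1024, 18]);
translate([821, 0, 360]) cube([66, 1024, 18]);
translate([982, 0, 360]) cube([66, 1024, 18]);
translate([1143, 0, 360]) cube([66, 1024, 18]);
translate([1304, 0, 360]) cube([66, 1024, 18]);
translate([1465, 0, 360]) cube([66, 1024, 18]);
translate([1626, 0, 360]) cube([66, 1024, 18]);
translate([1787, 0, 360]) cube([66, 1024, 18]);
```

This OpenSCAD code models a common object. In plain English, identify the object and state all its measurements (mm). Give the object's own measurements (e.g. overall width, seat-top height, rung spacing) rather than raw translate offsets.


A bed frame 2035 mm long (x) by 1024 mm wide (y). Four 82×82 mm corner posts, 477 mm tall, at the corners of the footprint. Four rails of 28 mm thickness and 165 mm height run between adjacent posts with their undersides at z = 195 mm, their outer faces flush with the outside of the frame (the two x-running rails run between the posts' inner faces; the two y-running rails run between the posts' inner faces). 11 slats, each 66 mm wide (x) and 18 mm thick, lie across the top of the two x-running rails, running the full 1024 mm width of the frame in y; along x they sit between the end posts with a 95 mm gap after the −x posts and between neighbouring slats, leaving 100 mm before the +x posts.


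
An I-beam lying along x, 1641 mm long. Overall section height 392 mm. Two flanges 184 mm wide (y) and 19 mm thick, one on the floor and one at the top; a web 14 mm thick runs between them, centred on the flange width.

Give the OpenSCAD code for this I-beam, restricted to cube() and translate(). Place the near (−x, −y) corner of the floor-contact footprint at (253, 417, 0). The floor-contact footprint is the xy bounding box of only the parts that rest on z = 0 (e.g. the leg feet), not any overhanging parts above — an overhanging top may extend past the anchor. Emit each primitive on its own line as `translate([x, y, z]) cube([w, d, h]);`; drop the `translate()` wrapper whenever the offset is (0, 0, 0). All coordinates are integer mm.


translate([253, 417, 0]) cube([1641, 184, 19]);
translate([253, 502, 19]) cube([1641, 14, 354]);
translate([253, 417, 373]) cube([1641, 184, 19]);


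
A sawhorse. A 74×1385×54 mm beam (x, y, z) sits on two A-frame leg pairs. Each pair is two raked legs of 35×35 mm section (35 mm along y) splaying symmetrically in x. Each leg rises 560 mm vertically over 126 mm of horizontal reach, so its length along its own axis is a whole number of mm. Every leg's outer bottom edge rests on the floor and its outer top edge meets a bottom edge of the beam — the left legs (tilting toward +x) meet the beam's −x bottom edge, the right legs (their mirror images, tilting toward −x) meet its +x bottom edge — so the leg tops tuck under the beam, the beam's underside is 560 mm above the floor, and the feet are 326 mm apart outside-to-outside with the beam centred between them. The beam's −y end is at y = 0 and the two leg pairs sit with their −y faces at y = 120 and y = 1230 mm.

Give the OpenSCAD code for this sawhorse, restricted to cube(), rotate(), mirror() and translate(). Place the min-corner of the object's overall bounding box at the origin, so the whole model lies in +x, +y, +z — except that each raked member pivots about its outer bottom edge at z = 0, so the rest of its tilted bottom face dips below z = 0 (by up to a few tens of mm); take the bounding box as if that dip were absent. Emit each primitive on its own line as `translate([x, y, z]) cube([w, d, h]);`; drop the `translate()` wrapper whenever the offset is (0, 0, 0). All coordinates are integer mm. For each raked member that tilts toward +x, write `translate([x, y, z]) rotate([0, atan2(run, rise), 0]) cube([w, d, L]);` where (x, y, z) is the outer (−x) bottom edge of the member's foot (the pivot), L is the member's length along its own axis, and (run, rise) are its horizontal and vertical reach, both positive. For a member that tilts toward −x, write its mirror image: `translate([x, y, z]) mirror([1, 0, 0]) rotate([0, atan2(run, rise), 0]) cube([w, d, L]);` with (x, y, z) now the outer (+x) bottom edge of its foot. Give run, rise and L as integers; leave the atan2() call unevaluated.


translate([126, 0, 560]) cube([74, 1385, 54]);
translate([0, 120, 0]) rotate([0, atan2(126, 560), 0]) cube([35, 35, 574]);
translate([326, 120, 0]) mirror([1, 0, 0]) rotate([0, atan2(126, 560), 0]) cube([35, 35, 574]);
translate([0, 1230, 0]) rotate([0, atan2(126, 560), 0]) cube([35, 35, 574]);
translate([326, 1230, 0]) mirror([1, 0, 0]) rotate([0, atan2(126, 560), 0]) cube([35, 35, 574]);
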